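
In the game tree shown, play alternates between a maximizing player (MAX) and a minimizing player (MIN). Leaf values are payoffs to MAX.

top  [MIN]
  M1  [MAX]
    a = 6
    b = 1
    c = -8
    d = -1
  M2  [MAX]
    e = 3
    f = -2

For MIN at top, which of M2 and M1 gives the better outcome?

M2

M2 (MAX): max(3, -2) = 3
M1 (MAX): max(6, 1, -8, -1) = 6
MIN prefers the lower value; M2=3, M1=6. M2 is better since 3 < 6.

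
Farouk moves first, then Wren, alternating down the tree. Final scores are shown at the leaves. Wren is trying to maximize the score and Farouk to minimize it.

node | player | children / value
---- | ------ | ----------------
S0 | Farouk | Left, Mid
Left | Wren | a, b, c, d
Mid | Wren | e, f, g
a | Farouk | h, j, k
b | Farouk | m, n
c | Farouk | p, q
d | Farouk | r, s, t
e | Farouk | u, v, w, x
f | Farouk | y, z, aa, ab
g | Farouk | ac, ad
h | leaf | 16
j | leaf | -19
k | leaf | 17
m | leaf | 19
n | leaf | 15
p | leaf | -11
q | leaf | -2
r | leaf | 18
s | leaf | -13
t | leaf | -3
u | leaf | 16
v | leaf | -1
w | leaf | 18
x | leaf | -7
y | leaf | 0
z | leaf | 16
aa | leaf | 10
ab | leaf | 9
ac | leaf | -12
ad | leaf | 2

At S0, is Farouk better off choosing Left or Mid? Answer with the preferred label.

a (Farouk): min(16, -19, 17) = -19
b (Farouk): min(19, 15) = 15
c (Farouk): min(-11, -2) = -11
d (Farouk): min(18, -13, -3) = -13
Left (Wren): max(-19, 15, -11, -13) = 15
e (Farouk): min(16, -1, 18, -7) = -7
f (Farouk): min(0, 16, 10, 9) = 0
g (Farouk): min(-12, 2) = -12
Mid (Wren): max(-7, 0, -12) = 0
Farouk prefers the lower value; Left=15, Mid=0. Mid is better since 0 < 15.

Mid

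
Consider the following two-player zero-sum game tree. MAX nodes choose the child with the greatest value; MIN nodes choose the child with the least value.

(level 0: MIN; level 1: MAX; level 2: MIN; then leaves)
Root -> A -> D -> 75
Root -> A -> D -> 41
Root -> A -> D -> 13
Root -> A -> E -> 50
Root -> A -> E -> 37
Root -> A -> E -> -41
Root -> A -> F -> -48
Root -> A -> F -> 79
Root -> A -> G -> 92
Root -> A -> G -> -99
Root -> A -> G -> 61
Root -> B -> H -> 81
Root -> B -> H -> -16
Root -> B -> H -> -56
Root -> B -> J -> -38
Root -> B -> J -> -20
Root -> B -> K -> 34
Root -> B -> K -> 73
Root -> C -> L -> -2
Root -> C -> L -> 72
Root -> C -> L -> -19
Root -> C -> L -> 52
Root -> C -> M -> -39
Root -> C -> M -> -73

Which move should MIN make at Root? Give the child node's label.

C

D (MIN): min(75, 41, 13) = 13
E (MIN): min(50, 37, -41) = -41
F (MIN): min(-48, 79) = -48
G (MIN): min(92, -99, 61) = -99
A (MAX): max(13, -41, -48, -99) = 13
H (MIN): min(81, -16, -56) = -56
J (MIN): min(-38, -20) = -38
K (MIN): min(34, 73) = 34
B (MAX): max(-56, -38, 34) = 34
L (MIN): min(-2, 72, -19, 52) = -19
M (MIN): min(-39, -73) = -73
C (MAX): max(-19, -73) = -19
Root (MIN): min(13, 34, -19) = -19
MIN at Root wants the lowest of {A=13, B=34, C=-19}, so chooses C.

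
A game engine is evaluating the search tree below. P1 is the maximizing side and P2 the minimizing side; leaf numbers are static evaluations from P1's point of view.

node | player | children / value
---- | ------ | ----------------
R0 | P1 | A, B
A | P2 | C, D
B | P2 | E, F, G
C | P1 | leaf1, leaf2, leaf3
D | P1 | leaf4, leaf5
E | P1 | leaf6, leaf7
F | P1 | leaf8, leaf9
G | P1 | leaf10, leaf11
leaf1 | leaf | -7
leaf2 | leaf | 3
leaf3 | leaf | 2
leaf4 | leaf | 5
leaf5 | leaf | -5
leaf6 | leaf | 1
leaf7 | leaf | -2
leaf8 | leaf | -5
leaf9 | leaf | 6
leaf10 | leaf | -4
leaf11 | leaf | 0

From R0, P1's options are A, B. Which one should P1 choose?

A

C (P1): max(-7, 3, 2) = 3
D (P1): max(5, -5) = 5
A (P2): min(3, 5) = 3
E (P1): max(1, -2) = 1
F (P1): max(-5, 6) = 6
G (P1): max(-4, 0) = 0
B (P2): min(1, 6, 0) = 0
R0 (P1): max(3, 0) = 3
P1 at R0 wants the highest of {A=3, B=0}, so chooses A.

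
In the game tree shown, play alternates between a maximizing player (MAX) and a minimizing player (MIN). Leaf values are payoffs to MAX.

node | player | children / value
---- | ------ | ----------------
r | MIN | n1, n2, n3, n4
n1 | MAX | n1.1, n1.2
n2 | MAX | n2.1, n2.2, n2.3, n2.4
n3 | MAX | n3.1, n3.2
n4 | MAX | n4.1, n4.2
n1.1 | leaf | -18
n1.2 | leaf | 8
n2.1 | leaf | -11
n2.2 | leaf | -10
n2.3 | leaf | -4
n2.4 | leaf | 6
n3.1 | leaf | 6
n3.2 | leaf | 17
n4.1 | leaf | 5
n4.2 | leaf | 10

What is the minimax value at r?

n1 (MAX): max(-18, 8) = 8
n2 (MAX): max(-11, -10, -4, 6) = 6
n3 (MAX): max(6, 17) = 17
n4 (MAX): max(5, 10) = 10
r (MIN): min(8, 6, 17, 10) = 6

6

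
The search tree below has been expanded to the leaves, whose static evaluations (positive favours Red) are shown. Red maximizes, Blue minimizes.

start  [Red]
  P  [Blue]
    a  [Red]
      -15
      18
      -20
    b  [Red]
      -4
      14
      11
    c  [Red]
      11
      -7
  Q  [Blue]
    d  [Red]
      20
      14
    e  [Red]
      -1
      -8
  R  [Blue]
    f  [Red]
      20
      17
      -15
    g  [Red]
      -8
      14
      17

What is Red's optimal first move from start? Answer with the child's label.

R

a (Red): max(-15, 18, -20) = 18
b (Red): max(-4, 14, 11) = 14
c (Red): max(11, -7) = 11
P (Blue): min(18, 14, 11) = 11
d (Red): max(20, 14) = 20
e (Red): max(-1, -8) = -1
Q (Blue): min(20, -1) = -1
f (Red): max(20, 17, -15) = 20
g (Red): max(-8, 14, 17) = 17
R (Blue): min(20, 17) = 17
start (Red): max(11, -1, 17) = 17
Red at start wants the highest of {P=11, Q=-1, R=17}, so chooses R.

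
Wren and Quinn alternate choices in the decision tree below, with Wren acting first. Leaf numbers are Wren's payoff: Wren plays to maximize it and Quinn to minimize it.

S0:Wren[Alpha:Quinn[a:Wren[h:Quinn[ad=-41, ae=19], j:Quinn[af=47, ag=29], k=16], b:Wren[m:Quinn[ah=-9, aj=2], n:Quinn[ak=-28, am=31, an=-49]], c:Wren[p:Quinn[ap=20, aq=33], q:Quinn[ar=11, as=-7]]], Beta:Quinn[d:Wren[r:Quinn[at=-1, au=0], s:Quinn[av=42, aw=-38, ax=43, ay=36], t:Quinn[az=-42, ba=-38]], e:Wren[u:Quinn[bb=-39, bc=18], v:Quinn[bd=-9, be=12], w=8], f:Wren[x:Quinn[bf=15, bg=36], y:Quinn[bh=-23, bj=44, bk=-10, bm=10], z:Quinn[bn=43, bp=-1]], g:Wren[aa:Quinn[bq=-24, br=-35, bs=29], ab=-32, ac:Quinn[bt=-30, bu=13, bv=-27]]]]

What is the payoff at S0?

h (Quinn): min(-41, 19) = -41
j (Quinn): min(47, 29) = 29
a (Wren): max(-41, 29, 16) = 29
m (Quinn): min(-9, 2) = -9
n (Quinn): min(-28, 31, -49) = -49
b (Wren): max(-9, -49) = -9
p (Quinn): min(20, 33) = 20
q (Quinn): min(11, -7) = -7
c (Wren): max(20, -7) = 20
Alpha (Quinn): min(29, -9, 20) = -9
r (Quinn): min(-1, 0) = -1
s (Quinn): min(42, -38, 43, 36) = -38
t (Quinn): min(-42, -38) = -42
d (Wren): max(-1, -38, -42) = -1
u (Quinn): min(-39, 18) = -39
v (Quinn): min(-9, 12) = -9
e (Wren): max(-39, -9, 8) = 8
x (Quinn): min(15, 36) = 15
y (Quinn): min(-23, 44, -10, 10) = -23
z (Quinn): min(43, -1) = -1
f (Wren): max(15, -23, -1) = 15
aa (Quinn): min(-24, -35, 29) = -35
ac (Quinn): min(-30, 13, -27) = -30
g (Wren): max(-35, -32, -30) = -30
Beta (Quinn): min(-1, 8, 15, -30) = -30
S0 (Wren): max(-9, -30) = -9

-9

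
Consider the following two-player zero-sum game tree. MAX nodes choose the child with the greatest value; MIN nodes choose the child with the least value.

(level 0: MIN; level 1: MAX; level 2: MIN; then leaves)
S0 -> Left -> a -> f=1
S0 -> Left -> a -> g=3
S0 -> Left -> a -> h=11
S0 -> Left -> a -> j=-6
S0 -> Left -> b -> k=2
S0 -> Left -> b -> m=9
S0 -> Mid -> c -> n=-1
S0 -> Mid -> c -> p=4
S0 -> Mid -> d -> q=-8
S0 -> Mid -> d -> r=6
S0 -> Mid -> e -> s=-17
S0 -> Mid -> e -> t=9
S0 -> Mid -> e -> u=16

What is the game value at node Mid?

c (MIN): min(-1, 4) = -1
d (MIN): min(-8, 6) = -8
e (MIN): min(-17, 9, 16) = -17
Mid (MAX): max(-1, -8, -17) = -1

-1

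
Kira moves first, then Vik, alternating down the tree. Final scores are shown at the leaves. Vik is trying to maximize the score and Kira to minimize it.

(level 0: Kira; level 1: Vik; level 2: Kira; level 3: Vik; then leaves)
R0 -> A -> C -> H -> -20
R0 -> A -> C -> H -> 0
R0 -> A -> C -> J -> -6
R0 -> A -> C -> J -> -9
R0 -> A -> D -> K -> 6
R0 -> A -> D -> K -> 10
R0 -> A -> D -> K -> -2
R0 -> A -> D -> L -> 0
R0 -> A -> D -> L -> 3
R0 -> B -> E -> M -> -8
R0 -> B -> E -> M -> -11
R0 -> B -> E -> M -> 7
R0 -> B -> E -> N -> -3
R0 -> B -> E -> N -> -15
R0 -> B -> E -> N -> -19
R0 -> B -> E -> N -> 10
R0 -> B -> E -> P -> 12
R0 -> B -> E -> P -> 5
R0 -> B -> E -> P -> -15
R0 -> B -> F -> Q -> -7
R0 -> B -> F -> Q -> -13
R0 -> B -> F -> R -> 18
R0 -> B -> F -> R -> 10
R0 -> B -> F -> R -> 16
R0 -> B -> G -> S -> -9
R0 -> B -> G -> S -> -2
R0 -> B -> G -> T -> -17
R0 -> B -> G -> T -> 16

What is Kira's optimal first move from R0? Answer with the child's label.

H (Vik): max(-20, 0) = 0
J (Vik): max(-6, -9) = -6
C (Kira): min(0, -6) = -6
K (Vik): max(6, 10, -2) = 10
L (Vik): max(0, 3) = 3
D (Kira): min(10, 3) = 3
A (Vik): max(-6, 3) = 3
M (Vik): max(-8, -11, 7) = 7
N (Vik): max(-3, -15, -19, 10) = 10
P (Vik): max(12, 5, -15) = 12
E (Kira): min(7, 10, 12) = 7
Q (Vik): max(-7, -13) = -7
R (Vik): max(18, 10, 16) = 18
F (Kira): min(-7, 18) = -7
S (Vik): max(-9, -2) = -2
T (Vik): max(-17, 16) = 16
G (Kira): min(-2, 16) = -2
B (Vik): max(7, -7, -2) = 7
R0 (Kira): min(3, 7) = 3
Kira at R0 wants the lowest of {A=3, B=7}, so chooses A.

A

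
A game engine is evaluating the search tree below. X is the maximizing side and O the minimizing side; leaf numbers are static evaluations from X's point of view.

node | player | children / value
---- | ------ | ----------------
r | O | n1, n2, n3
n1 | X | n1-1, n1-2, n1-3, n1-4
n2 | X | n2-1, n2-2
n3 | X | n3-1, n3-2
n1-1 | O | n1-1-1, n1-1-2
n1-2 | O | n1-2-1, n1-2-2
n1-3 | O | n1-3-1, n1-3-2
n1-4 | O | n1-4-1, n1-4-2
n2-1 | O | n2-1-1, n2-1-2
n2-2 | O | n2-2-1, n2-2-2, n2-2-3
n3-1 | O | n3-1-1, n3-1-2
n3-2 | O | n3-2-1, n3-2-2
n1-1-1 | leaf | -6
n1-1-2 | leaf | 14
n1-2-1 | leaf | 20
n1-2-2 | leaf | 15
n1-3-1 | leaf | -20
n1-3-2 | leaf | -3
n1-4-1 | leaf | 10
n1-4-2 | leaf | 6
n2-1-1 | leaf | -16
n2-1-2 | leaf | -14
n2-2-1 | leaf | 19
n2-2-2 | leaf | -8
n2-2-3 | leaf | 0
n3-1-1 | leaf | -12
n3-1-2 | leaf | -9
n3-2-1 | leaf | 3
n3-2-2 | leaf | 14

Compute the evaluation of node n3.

3

n3-1 (O): min(-12, -9) = -12
n3-2 (O): min(3, 14) = 3
n3 (X): max(-12, 3) = 3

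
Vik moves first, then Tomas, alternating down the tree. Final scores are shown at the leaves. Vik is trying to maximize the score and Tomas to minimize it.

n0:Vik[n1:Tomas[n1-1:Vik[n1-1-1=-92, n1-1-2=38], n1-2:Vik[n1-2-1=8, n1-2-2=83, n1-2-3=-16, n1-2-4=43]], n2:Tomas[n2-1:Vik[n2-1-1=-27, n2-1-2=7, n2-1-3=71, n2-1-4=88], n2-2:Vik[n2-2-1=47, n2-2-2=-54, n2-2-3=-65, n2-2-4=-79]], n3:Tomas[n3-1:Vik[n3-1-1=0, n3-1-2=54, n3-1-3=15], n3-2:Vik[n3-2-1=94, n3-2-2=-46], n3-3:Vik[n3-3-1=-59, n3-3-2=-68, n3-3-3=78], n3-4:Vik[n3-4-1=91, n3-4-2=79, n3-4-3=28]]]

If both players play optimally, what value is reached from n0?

54

n1-1 (Vik): max(-92, 38) = 38
n1-2 (Vik): max(8, 83, -16, 43) = 83
n1 (Tomas): min(38, 83) = 38
n2-1 (Vik): max(-27, 7, 71, 88) = 88
n2-2 (Vik): max(47, -54, -65, -79) = 47
n2 (Tomas): min(88, 47) = 47
n3-1 (Vik): max(0, 54, 15) = 54
n3-2 (Vik): max(94, -46) = 94
n3-3 (Vik): max(-59, -68, 78) = 78
n3-4 (Vik): max(91, 79, 28) = 91
n3 (Tomas): min(54, 94, 78, 91) = 54
n0 (Vik): max(38, 47, 54) = 54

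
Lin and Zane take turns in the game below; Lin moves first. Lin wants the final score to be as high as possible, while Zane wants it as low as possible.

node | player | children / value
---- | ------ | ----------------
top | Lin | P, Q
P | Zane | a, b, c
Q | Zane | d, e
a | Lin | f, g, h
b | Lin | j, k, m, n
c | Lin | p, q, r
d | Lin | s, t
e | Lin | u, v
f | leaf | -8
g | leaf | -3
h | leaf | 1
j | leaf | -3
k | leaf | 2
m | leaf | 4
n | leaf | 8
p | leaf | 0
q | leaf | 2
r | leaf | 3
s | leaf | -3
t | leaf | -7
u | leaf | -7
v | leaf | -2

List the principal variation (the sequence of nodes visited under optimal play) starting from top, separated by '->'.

top -> P -> a -> h

a (Lin): max(-8, -3, 1) = 1
b (Lin): max(-3, 2, 4, 8) = 8
c (Lin): max(0, 2, 3) = 3
P (Zane): min(1, 8, 3) = 1
d (Lin): max(-3, -7) = -3
e (Lin): max(-7, -2) = -2
Q (Zane): min(-3, -2) = -3
top (Lin): max(1, -3) = 1
At top, Lin picks P (highest: 1).
At P, Zane picks a (lowest: 1).
At a, Lin picks h (highest: 1).
Terminal value 1.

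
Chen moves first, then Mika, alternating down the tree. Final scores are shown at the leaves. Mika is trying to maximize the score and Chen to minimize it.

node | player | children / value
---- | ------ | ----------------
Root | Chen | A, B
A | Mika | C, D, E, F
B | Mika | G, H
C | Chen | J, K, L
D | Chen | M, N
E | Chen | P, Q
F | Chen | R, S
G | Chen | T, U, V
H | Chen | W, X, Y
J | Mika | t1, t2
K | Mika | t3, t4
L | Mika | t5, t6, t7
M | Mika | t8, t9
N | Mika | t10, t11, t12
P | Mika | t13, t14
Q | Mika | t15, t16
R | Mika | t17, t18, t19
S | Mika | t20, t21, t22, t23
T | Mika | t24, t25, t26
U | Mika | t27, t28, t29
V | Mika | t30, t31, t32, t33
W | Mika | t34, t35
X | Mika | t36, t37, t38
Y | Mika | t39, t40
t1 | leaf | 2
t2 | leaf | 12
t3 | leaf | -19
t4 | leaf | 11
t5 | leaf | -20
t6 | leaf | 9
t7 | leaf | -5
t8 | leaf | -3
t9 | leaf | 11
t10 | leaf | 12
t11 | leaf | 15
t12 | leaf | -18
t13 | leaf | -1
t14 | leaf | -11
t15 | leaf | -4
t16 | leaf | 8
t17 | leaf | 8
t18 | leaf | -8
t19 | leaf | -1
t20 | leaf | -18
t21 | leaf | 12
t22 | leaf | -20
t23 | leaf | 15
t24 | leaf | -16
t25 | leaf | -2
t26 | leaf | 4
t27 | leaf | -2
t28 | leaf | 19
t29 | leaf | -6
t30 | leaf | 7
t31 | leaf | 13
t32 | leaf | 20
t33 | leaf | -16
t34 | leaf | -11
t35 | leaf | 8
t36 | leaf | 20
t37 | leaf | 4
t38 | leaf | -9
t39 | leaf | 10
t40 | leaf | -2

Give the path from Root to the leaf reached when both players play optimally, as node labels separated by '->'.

J (Mika): max(2, 12) = 12
K (Mika): max(-19, 11) = 11
L (Mika): max(-20, 9, -5) = 9
C (Chen): min(12, 11, 9) = 9
M (Mika): max(-3, 11) = 11
N (Mika): max(12, 15, -18) = 15
D (Chen): min(11, 15) = 11
P (Mika): max(-1, -11) = -1
Q (Mika): max(-4, 8) = 8
E (Chen): min(-1, 8) = -1
R (Mika): max(8, -8, -1) = 8
S (Mika): max(-18, 12, -20, 15) = 15
F (Chen): min(8, 15) = 8
A (Mika): max(9, 11, -1, 8) = 11
T (Mika): max(-16, -2, 4) = 4
U (Mika): max(-2, 19, -6) = 19
V (Mika): max(7, 13, 20, -16) = 20
G (Chen): min(4, 19, 20) = 4
W (Mika): max(-11, 8) = 8
X (Mika): max(20, 4, -9) = 20
Y (Mika): max(10, -2) = 10
H (Chen): min(8, 20, 10) = 8
B (Mika): max(4, 8) = 8
Root (Chen): min(11, 8) = 8
At Root, Chen picks B (lowest: 8).
At B, Mika picks H (highest: 8).
At H, Chen picks W (lowest: 8).
At W, Mika picks t35 (highest: 8).
Terminal value 8.

Root -> B -> H -> W -> t35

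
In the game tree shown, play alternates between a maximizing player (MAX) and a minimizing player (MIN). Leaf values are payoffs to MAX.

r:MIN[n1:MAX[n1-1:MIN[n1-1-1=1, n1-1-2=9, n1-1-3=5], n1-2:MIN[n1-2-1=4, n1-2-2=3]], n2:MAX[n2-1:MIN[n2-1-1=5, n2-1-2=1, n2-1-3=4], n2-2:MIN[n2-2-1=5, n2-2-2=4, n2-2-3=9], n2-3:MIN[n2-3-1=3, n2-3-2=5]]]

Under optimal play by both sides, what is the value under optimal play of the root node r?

3

n1-1 (MIN): min(1, 9, 5) = 1
n1-2 (MIN): min(4, 3) = 3
n1 (MAX): max(1, 3) = 3
n2-1 (MIN): min(5, 1, 4) = 1
n2-2 (MIN): min(5, 4, 9) = 4
n2-3 (MIN): min(3, 5) = 3
n2 (MAX): max(1, 4, 3) = 4
r (MIN): min(3, 4) = 3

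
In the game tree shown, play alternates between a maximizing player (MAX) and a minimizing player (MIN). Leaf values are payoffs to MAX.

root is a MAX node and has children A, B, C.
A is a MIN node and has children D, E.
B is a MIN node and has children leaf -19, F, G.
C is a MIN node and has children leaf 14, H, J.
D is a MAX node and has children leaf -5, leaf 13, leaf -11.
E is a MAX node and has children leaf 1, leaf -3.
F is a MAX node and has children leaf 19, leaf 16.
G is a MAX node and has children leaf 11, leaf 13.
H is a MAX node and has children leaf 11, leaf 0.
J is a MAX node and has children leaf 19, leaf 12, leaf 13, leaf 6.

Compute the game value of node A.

D (MAX): max(-5, 13, -11) = 13
E (MAX): max(1, -3) = 1
A (MIN): min(13, 1) = 1

1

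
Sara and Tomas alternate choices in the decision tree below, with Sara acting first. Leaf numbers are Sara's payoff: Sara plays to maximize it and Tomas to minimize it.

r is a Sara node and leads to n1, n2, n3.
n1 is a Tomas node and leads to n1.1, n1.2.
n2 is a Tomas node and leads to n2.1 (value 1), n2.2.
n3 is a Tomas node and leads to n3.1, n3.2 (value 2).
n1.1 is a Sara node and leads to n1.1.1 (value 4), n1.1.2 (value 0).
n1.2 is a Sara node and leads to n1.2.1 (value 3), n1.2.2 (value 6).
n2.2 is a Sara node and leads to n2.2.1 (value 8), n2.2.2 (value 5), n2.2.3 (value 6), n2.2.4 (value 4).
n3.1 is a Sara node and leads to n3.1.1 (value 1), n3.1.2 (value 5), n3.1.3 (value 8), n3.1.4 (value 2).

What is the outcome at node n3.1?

8

n3.1 (Sara): max(1, 5, 8, 2) = 8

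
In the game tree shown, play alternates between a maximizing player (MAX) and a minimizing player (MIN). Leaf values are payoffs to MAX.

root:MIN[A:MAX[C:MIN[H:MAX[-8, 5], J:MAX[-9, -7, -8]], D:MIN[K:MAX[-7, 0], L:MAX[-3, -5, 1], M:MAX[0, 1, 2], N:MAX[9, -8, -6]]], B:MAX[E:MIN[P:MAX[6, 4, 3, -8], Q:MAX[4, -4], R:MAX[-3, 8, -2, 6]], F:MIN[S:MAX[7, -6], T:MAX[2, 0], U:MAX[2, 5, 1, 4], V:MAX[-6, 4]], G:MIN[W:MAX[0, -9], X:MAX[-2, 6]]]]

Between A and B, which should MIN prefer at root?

H (MAX): max(-8, 5) = 5
J (MAX): max(-9, -7, -8) = -7
C (MIN): min(5, -7) = -7
K (MAX): max(-7, 0) = 0
L (MAX): max(-3, -5, 1) = 1
M (MAX): max(0, 1, 2) = 2
N (MAX): max(9, -8, -6) = 9
D (MIN): min(0, 1, 2, 9) = 0
A (MAX): max(-7, 0) = 0
P (MAX): max(6, 4, 3, -8) = 6
Q (MAX): max(4, -4) = 4
R (MAX): max(-3, 8, -2, 6) = 8
E (MIN): min(6, 4, 8) = 4
S (MAX): max(7, -6) = 7
T (MAX): max(2, 0) = 2
U (MAX): max(2, 5, 1, 4) = 5
V (MAX): max(-6, 4) = 4
F (MIN): min(7, 2, 5, 4) = 2
W (MAX): max(0, -9) = 0
X (MAX): max(-2, 6) = 6
G (MIN): min(0, 6) = 0
B (MAX): max(4, 2, 0) = 4
MIN prefers the lower value; A=0, B=4. A is better since 0 < 4.

A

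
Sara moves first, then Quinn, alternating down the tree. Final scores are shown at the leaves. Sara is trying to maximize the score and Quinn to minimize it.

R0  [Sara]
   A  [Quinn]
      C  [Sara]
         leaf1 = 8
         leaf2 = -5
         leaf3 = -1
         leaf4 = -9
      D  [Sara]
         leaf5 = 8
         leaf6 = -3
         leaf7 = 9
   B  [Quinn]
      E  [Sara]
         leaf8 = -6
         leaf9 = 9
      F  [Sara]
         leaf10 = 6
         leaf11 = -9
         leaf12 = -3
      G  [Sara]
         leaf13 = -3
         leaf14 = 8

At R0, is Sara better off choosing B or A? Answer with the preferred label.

A

E (Sara): max(-6, 9) = 9
F (Sara): max(6, -9, -3) = 6
G (Sara): max(-3, 8) = 8
B (Quinn): min(9, 6, 8) = 6
C (Sara): max(8, -5, -1, -9) = 8
D (Sara): max(8, -3, 9) = 9
A (Quinn): min(8, 9) = 8
Sara prefers the higher value; B=6, A=8. A is better since 8 > 6.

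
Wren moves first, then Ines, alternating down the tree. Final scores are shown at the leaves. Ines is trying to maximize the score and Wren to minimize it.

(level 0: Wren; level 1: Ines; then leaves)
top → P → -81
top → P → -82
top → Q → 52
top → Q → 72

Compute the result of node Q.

72

Q (Ines): max(52, 72) = 72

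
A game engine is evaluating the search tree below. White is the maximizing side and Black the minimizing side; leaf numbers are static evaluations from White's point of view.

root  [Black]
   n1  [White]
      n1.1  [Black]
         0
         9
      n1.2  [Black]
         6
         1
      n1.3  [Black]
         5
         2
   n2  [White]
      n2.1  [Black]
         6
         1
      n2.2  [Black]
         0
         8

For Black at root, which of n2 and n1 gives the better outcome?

n2.1 (Black): min(6, 1) = 1
n2.2 (Black): min(0, 8) = 0
n2 (White): max(1, 0) = 1
n1.1 (Black): min(0, 9) = 0
n1.2 (Black): min(6, 1) = 1
n1.3 (Black): min(5, 2) = 2
n1 (White): max(0, 1, 2) = 2
Black prefers the lower value; n2=1, n1=2. n2 is better since 1 < 2.

n2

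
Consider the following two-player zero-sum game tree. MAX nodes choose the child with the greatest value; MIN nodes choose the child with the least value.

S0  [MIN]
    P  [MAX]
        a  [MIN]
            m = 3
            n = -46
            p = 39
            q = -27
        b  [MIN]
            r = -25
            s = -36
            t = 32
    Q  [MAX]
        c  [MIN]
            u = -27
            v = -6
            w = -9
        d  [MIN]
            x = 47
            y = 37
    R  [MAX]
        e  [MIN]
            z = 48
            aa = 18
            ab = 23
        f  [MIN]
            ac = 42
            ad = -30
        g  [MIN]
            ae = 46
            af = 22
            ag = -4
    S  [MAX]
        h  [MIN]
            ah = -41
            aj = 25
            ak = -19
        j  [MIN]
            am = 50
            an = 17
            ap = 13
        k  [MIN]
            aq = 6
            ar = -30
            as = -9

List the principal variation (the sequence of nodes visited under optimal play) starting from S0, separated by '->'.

S0 -> P -> b -> s

a (MIN): min(3, -46, 39, -27) = -46
b (MIN): min(-25, -36, 32) = -36
P (MAX): max(-46, -36) = -36
c (MIN): min(-27, -6, -9) = -27
d (MIN): min(47, 37) = 37
Q (MAX): max(-27, 37) = 37
e (MIN): min(48, 18, 23) = 18
f (MIN): min(42, -30) = -30
g (MIN): min(46, 22, -4) = -4
R (MAX): max(18, -30, -4) = 18
h (MIN): min(-41, 25, -19) = -41
j (MIN): min(50, 17, 13) = 13
k (MIN): min(6, -30, -9) = -30
S (MAX): max(-41, 13, -30) = 13
S0 (MIN): min(-36, 37, 18, 13) = -36
At S0, MIN picks P (lowest: -36).
At P, MAX picks b (highest: -36).
At b, MIN picks s (lowest: -36).
Terminal value -36.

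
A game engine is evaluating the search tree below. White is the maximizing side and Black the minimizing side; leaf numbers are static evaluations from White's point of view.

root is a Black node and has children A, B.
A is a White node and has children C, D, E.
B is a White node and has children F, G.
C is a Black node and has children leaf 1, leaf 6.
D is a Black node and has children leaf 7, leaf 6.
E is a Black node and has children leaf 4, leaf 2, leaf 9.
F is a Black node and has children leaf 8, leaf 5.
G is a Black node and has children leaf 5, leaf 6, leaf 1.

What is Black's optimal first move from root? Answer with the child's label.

B

C (Black): min(1, 6) = 1
D (Black): min(7, 6) = 6
E (Black): min(4, 2, 9) = 2
A (White): max(1, 6, 2) = 6
F (Black): min(8, 5) = 5
G (Black): min(5, 6, 1) = 1
B (White): max(5, 1) = 5
root (Black): min(6, 5) = 5
Black at root wants the lowest of {A=6, B=5}, so chooses B.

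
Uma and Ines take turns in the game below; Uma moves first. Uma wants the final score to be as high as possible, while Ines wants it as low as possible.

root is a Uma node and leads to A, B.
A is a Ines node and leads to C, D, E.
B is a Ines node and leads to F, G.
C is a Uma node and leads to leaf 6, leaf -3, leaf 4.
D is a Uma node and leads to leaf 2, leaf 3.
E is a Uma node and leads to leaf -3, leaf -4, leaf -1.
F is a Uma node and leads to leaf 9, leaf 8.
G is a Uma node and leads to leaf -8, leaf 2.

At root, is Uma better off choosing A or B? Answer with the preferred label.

C (Uma): max(6, -3, 4) = 6
D (Uma): max(2, 3) = 3
E (Uma): max(-3, -4, -1) = -1
A (Ines): min(6, 3, -1) = -1
F (Uma): max(9, 8) = 9
G (Uma): max(-8, 2) = 2
B (Ines): min(9, 2) = 2
Uma prefers the higher value; A=-1, B=2. B is better since 2 > -1.

B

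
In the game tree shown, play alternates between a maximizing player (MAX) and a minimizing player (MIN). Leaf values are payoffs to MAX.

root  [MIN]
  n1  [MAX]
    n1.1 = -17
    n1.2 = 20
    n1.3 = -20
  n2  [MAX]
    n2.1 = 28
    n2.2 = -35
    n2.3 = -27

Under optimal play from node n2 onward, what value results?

n2 (MAX): max(28, -35, -27) = 28

28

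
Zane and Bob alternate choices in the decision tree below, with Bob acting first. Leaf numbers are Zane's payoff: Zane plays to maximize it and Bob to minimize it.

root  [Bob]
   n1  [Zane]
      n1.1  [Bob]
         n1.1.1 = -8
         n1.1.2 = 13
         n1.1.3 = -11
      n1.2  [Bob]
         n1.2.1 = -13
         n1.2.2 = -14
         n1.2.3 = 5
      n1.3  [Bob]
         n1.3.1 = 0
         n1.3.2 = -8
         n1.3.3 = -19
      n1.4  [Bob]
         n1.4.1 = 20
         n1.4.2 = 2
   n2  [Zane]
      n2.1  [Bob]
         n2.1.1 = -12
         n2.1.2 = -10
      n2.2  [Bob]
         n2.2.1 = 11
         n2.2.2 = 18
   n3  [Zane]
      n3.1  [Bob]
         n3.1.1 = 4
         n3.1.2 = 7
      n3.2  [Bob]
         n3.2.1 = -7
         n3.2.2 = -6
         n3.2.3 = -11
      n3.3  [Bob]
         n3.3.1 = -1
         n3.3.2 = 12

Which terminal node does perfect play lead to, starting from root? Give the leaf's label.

n1.1 (Bob): min(-8, 13, -11) = -11
n1.2 (Bob): min(-13, -14, 5) = -14
n1.3 (Bob): min(0, -8, -19) = -19
n1.4 (Bob): min(20, 2) = 2
n1 (Zane): max(-11, -14, -19, 2) = 2
n2.1 (Bob): min(-12, -10) = -12
n2.2 (Bob): min(11, 18) = 11
n2 (Zane): max(-12, 11) = 11
n3.1 (Bob): min(4, 7) = 4
n3.2 (Bob): min(-7, -6, -11) = -11
n3.3 (Bob): min(-1, 12) = -1
n3 (Zane): max(4, -11, -1) = 4
root (Bob): min(2, 11, 4) = 2
At root, Bob picks n1 (lowest: 2).
At n1, Zane picks n1.4 (highest: 2).
At n1.4, Bob picks n1.4.2 (lowest: 2).
Terminal value 2.

n1.4.2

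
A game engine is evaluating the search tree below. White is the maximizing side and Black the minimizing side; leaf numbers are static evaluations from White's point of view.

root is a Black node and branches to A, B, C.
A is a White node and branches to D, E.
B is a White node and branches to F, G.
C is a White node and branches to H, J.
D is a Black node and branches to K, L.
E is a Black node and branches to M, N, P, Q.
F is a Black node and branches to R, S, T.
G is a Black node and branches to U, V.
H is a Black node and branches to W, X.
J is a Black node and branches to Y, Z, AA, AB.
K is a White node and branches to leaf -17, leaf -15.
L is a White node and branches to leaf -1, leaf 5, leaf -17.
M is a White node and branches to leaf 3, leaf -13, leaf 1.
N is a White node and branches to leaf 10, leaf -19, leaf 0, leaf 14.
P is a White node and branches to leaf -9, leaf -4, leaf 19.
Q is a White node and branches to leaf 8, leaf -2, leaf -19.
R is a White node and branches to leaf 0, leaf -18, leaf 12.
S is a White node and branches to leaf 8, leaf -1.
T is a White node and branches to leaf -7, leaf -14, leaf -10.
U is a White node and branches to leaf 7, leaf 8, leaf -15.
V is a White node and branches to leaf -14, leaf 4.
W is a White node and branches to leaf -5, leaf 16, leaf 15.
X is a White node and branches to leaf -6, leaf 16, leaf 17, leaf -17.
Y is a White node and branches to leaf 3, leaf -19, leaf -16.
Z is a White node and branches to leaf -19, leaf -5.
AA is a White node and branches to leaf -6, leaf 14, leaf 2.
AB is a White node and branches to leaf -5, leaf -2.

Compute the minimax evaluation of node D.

K (White): max(-17, -15) = -15
L (White): max(-1, 5, -17) = 5
D (Black): min(-15, 5) = -15

-15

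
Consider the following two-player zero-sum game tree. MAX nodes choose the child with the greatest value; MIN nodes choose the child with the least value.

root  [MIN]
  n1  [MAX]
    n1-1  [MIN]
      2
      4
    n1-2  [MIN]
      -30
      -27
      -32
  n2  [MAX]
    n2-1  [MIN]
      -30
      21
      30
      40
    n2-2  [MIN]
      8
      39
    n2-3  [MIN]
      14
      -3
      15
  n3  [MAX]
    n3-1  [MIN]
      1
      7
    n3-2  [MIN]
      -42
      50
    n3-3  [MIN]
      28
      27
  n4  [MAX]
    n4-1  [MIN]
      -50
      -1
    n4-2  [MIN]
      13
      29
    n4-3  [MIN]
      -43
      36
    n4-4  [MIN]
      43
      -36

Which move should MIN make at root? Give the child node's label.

n1-1 (MIN): min(2, 4) = 2
n1-2 (MIN): min(-30, -27, -32) = -32
n1 (MAX): max(2, -32) = 2
n2-1 (MIN): min(-30, 21, 30, 40) = -30
n2-2 (MIN): min(8, 39) = 8
n2-3 (MIN): min(14, -3, 15) = -3
n2 (MAX): max(-30, 8, -3) = 8
n3-1 (MIN): min(1, 7) = 1
n3-2 (MIN): min(-42, 50) = -42
n3-3 (MIN): min(28, 27) = 27
n3 (MAX): max(1, -42, 27) = 27
n4-1 (MIN): min(-50, -1) = -50
n4-2 (MIN): min(13, 29) = 13
n4-3 (MIN): min(-43, 36) = -43
n4-4 (MIN): min(43, -36) = -36
n4 (MAX): max(-50, 13, -43, -36) = 13
root (MIN): min(2, 8, 27, 13) = 2
MIN at root wants the lowest of {n1=2, n2=8, n3=27, n4=13}, so chooses n1.

n1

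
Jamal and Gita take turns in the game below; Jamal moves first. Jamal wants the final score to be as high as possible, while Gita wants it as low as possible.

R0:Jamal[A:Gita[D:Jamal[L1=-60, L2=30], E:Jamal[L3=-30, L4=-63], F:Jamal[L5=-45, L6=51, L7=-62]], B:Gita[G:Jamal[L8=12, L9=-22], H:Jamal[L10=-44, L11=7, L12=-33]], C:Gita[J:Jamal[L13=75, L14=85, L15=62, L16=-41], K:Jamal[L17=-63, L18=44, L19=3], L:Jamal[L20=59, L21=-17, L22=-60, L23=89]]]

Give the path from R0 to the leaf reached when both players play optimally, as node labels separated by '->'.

R0 -> C -> K -> L18

D (Jamal): max(-60, 30) = 30
E (Jamal): max(-30, -63) = -30
F (Jamal): max(-45, 51, -62) = 51
A (Gita): min(30, -30, 51) = -30
G (Jamal): max(12, -22) = 12
H (Jamal): max(-44, 7, -33) = 7
B (Gita): min(12, 7) = 7
J (Jamal): max(75, 85, 62, -41) = 85
K (Jamal): max(-63, 44, 3) = 44
L (Jamal): max(59, -17, -60, 89) = 89
C (Gita): min(85, 44, 89) = 44
R0 (Jamal): max(-30, 7, 44) = 44
At R0, Jamal picks C (highest: 44).
At C, Gita picks K (lowest: 44).
At K, Jamal picks L18 (highest: 44).
Terminal value 44.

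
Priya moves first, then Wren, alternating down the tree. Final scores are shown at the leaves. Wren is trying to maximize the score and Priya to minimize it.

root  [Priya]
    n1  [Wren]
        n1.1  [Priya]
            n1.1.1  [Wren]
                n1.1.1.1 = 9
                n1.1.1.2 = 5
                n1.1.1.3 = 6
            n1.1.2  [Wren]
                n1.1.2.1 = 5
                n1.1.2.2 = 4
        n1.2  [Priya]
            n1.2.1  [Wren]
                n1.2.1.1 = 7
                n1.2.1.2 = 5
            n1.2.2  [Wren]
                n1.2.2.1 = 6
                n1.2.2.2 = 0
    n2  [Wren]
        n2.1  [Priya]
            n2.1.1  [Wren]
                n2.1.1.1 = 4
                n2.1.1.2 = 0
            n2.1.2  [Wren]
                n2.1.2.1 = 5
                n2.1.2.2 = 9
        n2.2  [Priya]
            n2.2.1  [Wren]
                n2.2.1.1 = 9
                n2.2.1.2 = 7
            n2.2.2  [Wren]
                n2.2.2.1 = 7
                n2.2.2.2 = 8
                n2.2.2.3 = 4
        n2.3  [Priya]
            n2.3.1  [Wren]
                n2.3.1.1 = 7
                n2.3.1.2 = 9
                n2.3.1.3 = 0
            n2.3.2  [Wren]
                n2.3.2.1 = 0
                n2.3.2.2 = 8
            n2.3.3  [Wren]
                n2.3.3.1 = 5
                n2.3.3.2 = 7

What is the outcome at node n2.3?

n2.3.1 (Wren): max(7, 9, 0) = 9
n2.3.2 (Wren): max(0, 8) = 8
n2.3.3 (Wren): max(5, 7) = 7
n2.3 (Priya): min(9, 8, 7) = 7

7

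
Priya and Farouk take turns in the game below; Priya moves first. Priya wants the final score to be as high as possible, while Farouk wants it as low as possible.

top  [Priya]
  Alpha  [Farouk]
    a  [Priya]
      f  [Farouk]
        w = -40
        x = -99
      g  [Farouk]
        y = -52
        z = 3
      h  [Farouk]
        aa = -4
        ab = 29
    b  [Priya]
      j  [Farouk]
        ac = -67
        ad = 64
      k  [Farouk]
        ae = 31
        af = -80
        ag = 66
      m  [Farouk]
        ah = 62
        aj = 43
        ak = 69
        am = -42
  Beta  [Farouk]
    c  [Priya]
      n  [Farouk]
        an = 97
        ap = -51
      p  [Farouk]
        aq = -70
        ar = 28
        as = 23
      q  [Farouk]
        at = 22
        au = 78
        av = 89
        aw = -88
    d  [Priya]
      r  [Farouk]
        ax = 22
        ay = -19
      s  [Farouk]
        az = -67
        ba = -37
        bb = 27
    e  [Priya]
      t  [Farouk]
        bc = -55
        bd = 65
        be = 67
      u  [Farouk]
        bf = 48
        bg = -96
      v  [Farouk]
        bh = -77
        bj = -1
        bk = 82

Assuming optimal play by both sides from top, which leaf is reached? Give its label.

f (Farouk): min(-40, -99) = -99
g (Farouk): min(-52, 3) = -52
h (Farouk): min(-4, 29) = -4
a (Priya): max(-99, -52, -4) = -4
j (Farouk): min(-67, 64) = -67
k (Farouk): min(31, -80, 66) = -80
m (Farouk): min(62, 43, 69, -42) = -42
b (Priya): max(-67, -80, -42) = -42
Alpha (Farouk): min(-4, -42) = -42
n (Farouk): min(97, -51) = -51
p (Farouk): min(-70, 28, 23) = -70
q (Farouk): min(22, 78, 89, -88) = -88
c (Priya): max(-51, -70, -88) = -51
r (Farouk): min(22, -19) = -19
s (Farouk): min(-67, -37, 27) = -67
d (Priya): max(-19, -67) = -19
t (Farouk): min(-55, 65, 67) = -55
u (Farouk): min(48, -96) = -96
v (Farouk): min(-77, -1, 82) = -77
e (Priya): max(-55, -96, -77) = -55
Beta (Farouk): min(-51, -19, -55) = -55
top (Priya): max(-42, -55) = -42
At top, Priya picks Alpha (highest: -42).
At Alpha, Farouk picks b (lowest: -42).
At b, Priya picks m (highest: -42).
At m, Farouk picks am (lowest: -42).
Terminal value -42.

am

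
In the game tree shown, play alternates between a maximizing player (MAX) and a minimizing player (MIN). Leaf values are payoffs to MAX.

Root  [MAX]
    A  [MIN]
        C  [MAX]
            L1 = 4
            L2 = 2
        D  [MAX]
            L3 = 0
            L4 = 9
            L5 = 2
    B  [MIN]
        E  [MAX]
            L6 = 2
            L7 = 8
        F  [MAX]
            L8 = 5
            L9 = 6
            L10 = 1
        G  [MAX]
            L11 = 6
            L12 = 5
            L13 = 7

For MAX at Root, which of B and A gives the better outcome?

E (MAX): max(2, 8) = 8
F (MAX): max(5, 6, 1) = 6
G (MAX): max(6, 5, 7) = 7
B (MIN): min(8, 6, 7) = 6
C (MAX): max(4, 2) = 4
D (MAX): max(0, 9, 2) = 9
A (MIN): min(4, 9) = 4
MAX prefers the higher value; B=6, A=4. B is better since 6 > 4.

B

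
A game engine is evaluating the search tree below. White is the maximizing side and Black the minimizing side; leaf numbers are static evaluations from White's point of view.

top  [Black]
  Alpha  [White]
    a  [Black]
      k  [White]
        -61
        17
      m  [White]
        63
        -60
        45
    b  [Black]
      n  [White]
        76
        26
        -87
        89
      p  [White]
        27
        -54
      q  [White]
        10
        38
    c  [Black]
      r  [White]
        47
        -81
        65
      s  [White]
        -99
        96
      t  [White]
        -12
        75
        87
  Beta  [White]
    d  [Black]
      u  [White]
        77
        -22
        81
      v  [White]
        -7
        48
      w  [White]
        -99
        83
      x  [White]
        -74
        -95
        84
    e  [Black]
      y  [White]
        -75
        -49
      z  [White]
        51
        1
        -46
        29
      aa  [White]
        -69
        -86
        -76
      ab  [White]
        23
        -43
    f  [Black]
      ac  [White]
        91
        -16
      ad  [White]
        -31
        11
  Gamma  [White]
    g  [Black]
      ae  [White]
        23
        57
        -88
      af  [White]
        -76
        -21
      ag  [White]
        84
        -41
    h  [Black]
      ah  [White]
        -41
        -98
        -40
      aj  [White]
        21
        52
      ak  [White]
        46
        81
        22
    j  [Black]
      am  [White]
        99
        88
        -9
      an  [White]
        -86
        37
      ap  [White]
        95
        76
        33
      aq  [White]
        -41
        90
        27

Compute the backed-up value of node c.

65

r (White): max(47, -81, 65) = 65
s (White): max(-99, 96) = 96
t (White): max(-12, 75, 87) = 87
c (Black): min(65, 96, 87) = 65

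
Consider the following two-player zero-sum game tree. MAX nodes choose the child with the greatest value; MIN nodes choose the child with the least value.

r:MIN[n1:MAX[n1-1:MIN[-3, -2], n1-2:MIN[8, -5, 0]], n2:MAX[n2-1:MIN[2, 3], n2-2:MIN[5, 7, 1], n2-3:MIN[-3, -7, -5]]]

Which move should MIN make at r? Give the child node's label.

n1

n1-1 (MIN): min(-3, -2) = -3
n1-2 (MIN): min(8, -5, 0) = -5
n1 (MAX): max(-3, -5) = -3
n2-1 (MIN): min(2, 3) = 2
n2-2 (MIN): min(5, 7, 1) = 1
n2-3 (MIN): min(-3, -7, -5) = -7
n2 (MAX): max(2, 1, -7) = 2
r (MIN): min(-3, 2) = -3
MIN at r wants the lowest of {n1=-3, n2=2}, so chooses n1.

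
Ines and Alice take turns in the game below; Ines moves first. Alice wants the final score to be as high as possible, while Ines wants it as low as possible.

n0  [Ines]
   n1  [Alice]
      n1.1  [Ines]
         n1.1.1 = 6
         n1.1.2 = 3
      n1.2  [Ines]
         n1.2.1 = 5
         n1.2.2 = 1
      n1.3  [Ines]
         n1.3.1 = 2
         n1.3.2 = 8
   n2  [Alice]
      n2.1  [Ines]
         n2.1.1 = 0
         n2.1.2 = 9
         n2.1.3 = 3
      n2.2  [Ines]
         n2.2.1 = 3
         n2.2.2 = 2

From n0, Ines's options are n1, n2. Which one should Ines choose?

n1.1 (Ines): min(6, 3) = 3
n1.2 (Ines): min(5, 1) = 1
n1.3 (Ines): min(2, 8) = 2
n1 (Alice): max(3, 1, 2) = 3
n2.1 (Ines): min(0, 9, 3) = 0
n2.2 (Ines): min(3, 2) = 2
n2 (Alice): max(0, 2) = 2
n0 (Ines): min(3, 2) = 2
Ines at n0 wants the lowest of {n1=3, n2=2}, so chooses n2.

n2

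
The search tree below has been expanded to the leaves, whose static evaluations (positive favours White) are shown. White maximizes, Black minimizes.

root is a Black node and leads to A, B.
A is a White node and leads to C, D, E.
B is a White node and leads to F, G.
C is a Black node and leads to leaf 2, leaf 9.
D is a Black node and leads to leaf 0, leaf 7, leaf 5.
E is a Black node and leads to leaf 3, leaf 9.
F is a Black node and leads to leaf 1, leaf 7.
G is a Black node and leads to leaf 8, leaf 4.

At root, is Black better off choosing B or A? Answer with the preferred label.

F (Black): min(1, 7) = 1
G (Black): min(8, 4) = 4
B (White): max(1, 4) = 4
C (Black): min(2, 9) = 2
D (Black): min(0, 7, 5) = 0
E (Black): min(3, 9) = 3
A (White): max(2, 0, 3) = 3
Black prefers the lower value; B=4, A=3. A is better since 3 < 4.

A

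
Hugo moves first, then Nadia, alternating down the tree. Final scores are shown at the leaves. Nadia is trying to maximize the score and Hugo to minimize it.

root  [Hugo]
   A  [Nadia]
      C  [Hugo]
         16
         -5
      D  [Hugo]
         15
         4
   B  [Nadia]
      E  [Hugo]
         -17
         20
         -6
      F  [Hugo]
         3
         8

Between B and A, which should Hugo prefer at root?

B

E (Hugo): min(-17, 20, -6) = -17
F (Hugo): min(3, 8) = 3
B (Nadia): max(-17, 3) = 3
C (Hugo): min(16, -5) = -5
D (Hugo): min(15, 4) = 4
A (Nadia): max(-5, 4) = 4
Hugo prefers the lower value; B=3, A=4. B is better since 3 < 4.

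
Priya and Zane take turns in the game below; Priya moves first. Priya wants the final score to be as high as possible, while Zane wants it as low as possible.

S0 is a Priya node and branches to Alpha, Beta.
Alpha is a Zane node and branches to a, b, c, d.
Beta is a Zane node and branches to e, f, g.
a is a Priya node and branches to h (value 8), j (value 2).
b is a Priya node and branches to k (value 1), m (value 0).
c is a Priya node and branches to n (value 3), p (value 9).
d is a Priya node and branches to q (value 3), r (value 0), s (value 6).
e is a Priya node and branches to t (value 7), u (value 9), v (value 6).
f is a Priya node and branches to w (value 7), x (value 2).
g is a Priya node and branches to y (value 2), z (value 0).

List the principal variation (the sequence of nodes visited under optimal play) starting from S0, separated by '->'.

S0 -> Beta -> g -> y

a (Priya): max(8, 2) = 8
b (Priya): max(1, 0) = 1
c (Priya): max(3, 9) = 9
d (Priya): max(3, 0, 6) = 6
Alpha (Zane): min(8, 1, 9, 6) = 1
e (Priya): max(7, 9, 6) = 9
f (Priya): max(7, 2) = 7
g (Priya): max(2, 0) = 2
Beta (Zane): min(9, 7, 2) = 2
S0 (Priya): max(1, 2) = 2
At S0, Priya picks Beta (highest: 2).
At Beta, Zane picks g (lowest: 2).
At g, Priya picks y (highest: 2).
Terminal value 2.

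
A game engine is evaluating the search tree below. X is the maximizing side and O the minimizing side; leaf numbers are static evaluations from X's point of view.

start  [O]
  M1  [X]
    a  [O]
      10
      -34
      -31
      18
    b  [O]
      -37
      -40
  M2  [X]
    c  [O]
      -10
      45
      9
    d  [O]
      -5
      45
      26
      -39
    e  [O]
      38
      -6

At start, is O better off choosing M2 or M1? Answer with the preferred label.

M1

c (O): min(-10, 45, 9) = -10
d (O): min(-5, 45, 26, -39) = -39
e (O): min(38, -6) = -6
M2 (X): max(-10, -39, -6) = -6
a (O): min(10, -34, -31, 18) = -34
b (O): min(-37, -40) = -40
M1 (X): max(-34, -40) = -34
O prefers the lower value; M2=-6, M1=-34. M1 is better since -34 < -6.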